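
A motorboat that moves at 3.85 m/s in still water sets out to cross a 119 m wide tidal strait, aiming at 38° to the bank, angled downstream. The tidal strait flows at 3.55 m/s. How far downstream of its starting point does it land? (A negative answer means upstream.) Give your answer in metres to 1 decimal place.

Perpendicular speed = 2.370 m/s; crossing time = 119 / 2.370 = 50.205 s.
Net downstream speed = 6.584 m/s.
Drift = 6.584 × 50.205 = 330.540 m (downstream).

330.5 m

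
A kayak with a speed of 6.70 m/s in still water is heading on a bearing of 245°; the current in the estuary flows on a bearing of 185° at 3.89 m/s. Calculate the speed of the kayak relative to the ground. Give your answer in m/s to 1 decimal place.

Taking east as x and north as y: velocity relative to the water = (-6.072, -2.832) m/s; the water relative to ground = (-0.339, -3.875) m/s.
Velocity relative to ground = (-6.072, -2.832) + (-0.339, -3.875) = (-6.411, -6.707) m/s.
Speed = |(-6.411, -6.707)| = 9.278 m/s.

9.3 m/s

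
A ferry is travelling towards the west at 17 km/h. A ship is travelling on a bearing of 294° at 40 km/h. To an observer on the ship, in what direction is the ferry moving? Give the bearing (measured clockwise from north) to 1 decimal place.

129.8°

Taking east as x and north as y: ferry velocity = (-17.000, 0.000) km/h; ship velocity = (-36.542, 16.269) km/h.
Velocity of ferry relative to ship = (-17.000, 0.000) − (-36.542, 16.269) = (19.542, -16.269) km/h.
Bearing = atan2(19.54, -16.27) = 129.78° clockwise from north.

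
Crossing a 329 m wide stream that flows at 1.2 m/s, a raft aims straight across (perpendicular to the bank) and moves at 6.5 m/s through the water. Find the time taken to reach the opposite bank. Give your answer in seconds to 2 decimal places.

The component of the raft's velocity perpendicular to the bank is 6.5 m/s.
The current is parallel to the bank, so it does not affect the crossing time.
Time = 329 / 6.500 = 50.615 s.

50.62 s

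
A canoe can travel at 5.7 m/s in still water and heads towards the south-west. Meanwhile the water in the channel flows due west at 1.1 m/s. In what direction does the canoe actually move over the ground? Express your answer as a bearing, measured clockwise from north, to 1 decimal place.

Taking east as x and north as y: velocity relative to the water = (-4.031, -4.031) m/s; the water relative to ground = (-1.100, 0.000) m/s.
Velocity relative to ground = (-4.031, -4.031) + (-1.100, 0.000) = (-5.131, -4.031) m/s.
Bearing = atan2(-5.13, -4.03) = 231.85° clockwise from north.

231.8°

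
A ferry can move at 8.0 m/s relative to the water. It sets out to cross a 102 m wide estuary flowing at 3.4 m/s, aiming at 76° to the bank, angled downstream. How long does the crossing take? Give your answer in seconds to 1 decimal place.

The component of the ferry's velocity perpendicular to the bank is 8.0 × sin 76° = 7.762 m/s.
Only the cross-stream component determines the crossing time; the current contributes nothing perpendicular to the bank.
Time = 102 / 7.762 = 13.140 s.

13.1 s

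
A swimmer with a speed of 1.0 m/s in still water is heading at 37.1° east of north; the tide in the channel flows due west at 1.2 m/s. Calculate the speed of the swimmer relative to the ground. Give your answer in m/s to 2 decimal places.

Taking east as x and north as y: velocity relative to the water = (0.603, 0.798) m/s; the water relative to ground = (-1.200, 0.000) m/s.
Velocity relative to ground = (0.603, 0.798) + (-1.200, 0.000) = (-0.597, 0.798) m/s.
Speed = |(-0.597, 0.798)| = 0.996 m/s.

1.00 m/s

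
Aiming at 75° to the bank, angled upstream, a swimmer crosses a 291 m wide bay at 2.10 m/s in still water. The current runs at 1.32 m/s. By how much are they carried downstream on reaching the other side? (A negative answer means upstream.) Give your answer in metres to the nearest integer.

Perpendicular speed = 2.028 m/s; crossing time = 291 / 2.028 = 143.460 s.
Net downstream speed = 0.776 m/s.
Drift = 0.776 × 143.460 = 111.394 m (downstream).

111 m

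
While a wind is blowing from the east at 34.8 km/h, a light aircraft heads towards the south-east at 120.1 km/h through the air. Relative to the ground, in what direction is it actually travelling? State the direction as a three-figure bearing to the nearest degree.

149°

Taking east as x and north as y: velocity relative to the air = (84.924, -84.924) km/h; the air relative to ground = (-34.800, 0.000) km/h.
Velocity relative to ground = (84.924, -84.924) + (-34.800, 0.000) = (50.124, -84.924) km/h.
Bearing = atan2(50.12, -84.92) = 149.45° clockwise from north.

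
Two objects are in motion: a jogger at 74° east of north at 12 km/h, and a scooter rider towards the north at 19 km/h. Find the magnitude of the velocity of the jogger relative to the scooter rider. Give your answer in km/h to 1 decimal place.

19.5 km/h

Taking east as x and north as y: jogger velocity = (11.535, 3.308) km/h; scooter rider velocity = (0.000, 19.000) km/h.
Velocity of jogger relative to scooter rider = (11.535, 3.308) − (0.000, 19.000) = (11.535, -15.692) km/h.
Magnitude = |(11.535, -15.692)| = 19.476 km/h.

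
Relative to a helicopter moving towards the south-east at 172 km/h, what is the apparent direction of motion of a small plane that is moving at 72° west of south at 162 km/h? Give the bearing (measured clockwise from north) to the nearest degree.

285°

Taking east as x and north as y: small plane velocity = (-154.071, -50.061) km/h; helicopter velocity = (121.622, -121.622) km/h.
Velocity of small plane relative to helicopter = (-154.071, -50.061) − (121.622, -121.622) = (-275.694, 71.562) km/h.
Bearing = atan2(-275.69, 71.56) = 284.55° clockwise from north.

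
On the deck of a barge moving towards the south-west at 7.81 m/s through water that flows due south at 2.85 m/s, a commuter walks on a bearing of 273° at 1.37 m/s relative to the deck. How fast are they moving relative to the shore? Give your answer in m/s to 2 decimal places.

In east/north components (m/s): commuter relative to barge = (-1.368, 0.072); barge relative to water = (-5.523, -5.523); water relative to ground = (0.000, -2.850).
Sum = (-6.891, -8.301) m/s.
Speed = |(-6.891, -8.301)| = 10.788 m/s.

10.79 m/s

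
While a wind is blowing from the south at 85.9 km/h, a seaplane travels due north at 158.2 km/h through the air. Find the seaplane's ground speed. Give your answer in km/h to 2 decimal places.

244.10 km/h

Taking east as x and north as y: velocity relative to the air = (0.000, 158.200) km/h; the air relative to ground = (0.000, 85.900) km/h.
Velocity relative to ground = (0.000, 158.200) + (0.000, 85.900) = (0.000, 244.100) km/h.
Speed = |(0.000, 244.100)| = 244.100 km/h.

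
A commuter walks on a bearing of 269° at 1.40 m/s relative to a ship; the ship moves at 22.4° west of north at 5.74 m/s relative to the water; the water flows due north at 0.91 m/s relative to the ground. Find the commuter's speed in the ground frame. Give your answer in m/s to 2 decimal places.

In east/north components (m/s): commuter relative to ship = (-1.400, -0.024); ship relative to water = (-2.187, 5.307); water relative to ground = (0.000, 0.910).
Sum = (-3.587, 6.192) m/s.
Speed = |(-3.587, 6.192)| = 7.156 m/s.

7.16 m/s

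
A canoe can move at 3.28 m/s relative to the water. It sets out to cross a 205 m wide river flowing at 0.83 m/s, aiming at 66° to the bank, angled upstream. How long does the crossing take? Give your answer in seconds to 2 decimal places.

The component of the canoe's velocity perpendicular to the bank is 3.28 × sin 66° = 2.996 m/s.
The current is parallel to the bank, so it does not affect the crossing time.
Time = 205 / 2.996 = 68.415 s.

68.41 s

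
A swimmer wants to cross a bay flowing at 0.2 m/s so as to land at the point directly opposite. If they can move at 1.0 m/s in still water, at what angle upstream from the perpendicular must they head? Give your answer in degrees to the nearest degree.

12°

To cancel the current, the upstream component of the swimmer's velocity must equal the flow: 1.0 sin θ = 0.2.
sin θ = 0.2 / 1.0 = 0.2000.
θ = arcsin(0.2000) = 11.537°.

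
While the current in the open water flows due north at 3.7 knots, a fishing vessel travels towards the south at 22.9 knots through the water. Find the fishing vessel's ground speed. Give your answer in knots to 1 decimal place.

19.2 knots

Taking east as x and north as y: velocity relative to the water = (0.000, -22.900) knots; the water relative to ground = (0.000, 3.700) knots.
Velocity relative to ground = (0.000, -22.900) + (0.000, 3.700) = (0.000, -19.200) knots.
Speed = |(0.000, -19.200)| = 19.200 knots.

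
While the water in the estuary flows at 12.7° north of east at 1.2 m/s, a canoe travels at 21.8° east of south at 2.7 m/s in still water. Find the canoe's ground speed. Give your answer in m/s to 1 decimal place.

Taking east as x and north as y: velocity relative to the water = (1.003, -2.507) m/s; the water relative to ground = (1.171, 0.264) m/s.
Velocity relative to ground = (1.003, -2.507) + (1.171, 0.264) = (2.173, -2.243) m/s.
Speed = |(2.173, -2.243)| = 3.123 m/s.

3.1 m/s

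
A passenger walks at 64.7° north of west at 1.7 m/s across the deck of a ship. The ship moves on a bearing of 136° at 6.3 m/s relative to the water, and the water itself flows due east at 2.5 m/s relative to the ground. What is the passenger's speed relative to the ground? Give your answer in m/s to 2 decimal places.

In east/north components (m/s): passenger relative to ship = (-0.727, 1.537); ship relative to water = (4.376, -4.532); water relative to ground = (2.500, 0.000).
Sum = (6.150, -2.995) m/s.
Speed = |(6.150, -2.995)| = 6.840 m/s.

6.84 m/s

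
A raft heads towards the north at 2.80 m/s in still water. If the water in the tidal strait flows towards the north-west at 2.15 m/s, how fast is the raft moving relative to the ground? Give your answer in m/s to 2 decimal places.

Taking east as x and north as y: velocity relative to the water = (0.000, 2.800) m/s; the water relative to ground = (-1.520, 1.520) m/s.
Velocity relative to ground = (0.000, 2.800) + (-1.520, 1.520) = (-1.520, 4.320) m/s.
Speed = |(-1.520, 4.320)| = 4.580 m/s.

4.58 m/s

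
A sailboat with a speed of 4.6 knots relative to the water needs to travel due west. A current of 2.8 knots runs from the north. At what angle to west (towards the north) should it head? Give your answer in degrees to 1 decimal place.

37.5°

The current pushes perpendicular to the desired track; the heading must have a component into the current equal to 2.8 knots: 4.6 sin θ = 2.8.
sin θ = 0.6087, so θ = 37.495°.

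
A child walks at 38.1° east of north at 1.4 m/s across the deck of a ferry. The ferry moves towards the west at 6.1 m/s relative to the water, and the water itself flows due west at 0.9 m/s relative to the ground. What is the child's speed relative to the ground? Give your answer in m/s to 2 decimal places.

6.23 m/s

In east/north components (m/s): child relative to ferry = (0.864, 1.102); ferry relative to water = (-6.100, 0.000); water relative to ground = (-0.900, 0.000).
Sum = (-6.136, 1.102) m/s.
Speed = |(-6.136, 1.102)| = 6.234 m/s.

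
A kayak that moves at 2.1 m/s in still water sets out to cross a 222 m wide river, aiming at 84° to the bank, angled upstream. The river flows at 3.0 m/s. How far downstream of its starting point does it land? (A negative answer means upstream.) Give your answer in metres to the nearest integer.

Perpendicular speed = 2.088 m/s; crossing time = 222 / 2.088 = 106.297 s.
Net downstream speed = 2.780 m/s.
Drift = 2.780 × 106.297 = 295.557 m (downstream).

296 m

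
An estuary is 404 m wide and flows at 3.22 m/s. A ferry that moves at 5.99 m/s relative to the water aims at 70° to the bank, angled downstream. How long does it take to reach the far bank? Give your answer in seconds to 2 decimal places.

The component of the ferry's velocity perpendicular to the bank is 5.99 × sin 70° = 5.629 m/s.
The current is parallel to the bank, so it does not affect the crossing time.
Time = 404 / 5.629 = 71.774 s.

71.77 s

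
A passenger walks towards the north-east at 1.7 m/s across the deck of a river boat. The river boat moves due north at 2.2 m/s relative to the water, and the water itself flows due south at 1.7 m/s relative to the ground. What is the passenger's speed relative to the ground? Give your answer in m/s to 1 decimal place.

In east/north components (m/s): passenger relative to river boat = (1.202, 1.202); river boat relative to water = (0.000, 2.200); water relative to ground = (0.000, -1.700).
Sum = (1.202, 1.702) m/s.
Speed = |(1.202, 1.702)| = 2.084 m/s.

2.1 m/s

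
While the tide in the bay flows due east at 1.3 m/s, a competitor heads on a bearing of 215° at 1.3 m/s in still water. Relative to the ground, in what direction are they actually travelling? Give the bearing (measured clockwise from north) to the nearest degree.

152°

Taking east as x and north as y: velocity relative to the water = (-0.746, -1.065) m/s; the water relative to ground = (1.300, 0.000) m/s.
Velocity relative to ground = (-0.746, -1.065) + (1.300, 0.000) = (0.554, -1.065) m/s.
Bearing = atan2(0.55, -1.06) = 152.50° clockwise from north.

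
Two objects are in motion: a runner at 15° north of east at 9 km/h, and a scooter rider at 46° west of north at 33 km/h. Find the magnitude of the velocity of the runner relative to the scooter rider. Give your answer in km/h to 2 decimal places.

38.42 km/h

Taking east as x and north as y: runner velocity = (8.693, 2.329) km/h; scooter rider velocity = (-23.738, 22.924) km/h.
Velocity of runner relative to scooter rider = (8.693, 2.329) − (-23.738, 22.924) = (32.432, -20.594) km/h.
Magnitude = |(32.432, -20.594)| = 38.418 km/h.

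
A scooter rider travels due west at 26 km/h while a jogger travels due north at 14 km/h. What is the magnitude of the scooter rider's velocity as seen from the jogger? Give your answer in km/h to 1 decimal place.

29.5 km/h

Taking east as x and north as y: scooter rider velocity = (-26.000, 0.000) km/h; jogger velocity = (0.000, 14.000) km/h.
Velocity of scooter rider relative to jogger = (-26.000, 0.000) − (0.000, 14.000) = (-26.000, -14.000) km/h.
Magnitude = |(-26.000, -14.000)| = 29.530 km/h.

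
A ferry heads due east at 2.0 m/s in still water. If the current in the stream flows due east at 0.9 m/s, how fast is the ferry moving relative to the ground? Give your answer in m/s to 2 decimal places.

Taking east as x and north as y: velocity relative to the water = (2.000, 0.000) m/s; the water relative to ground = (0.900, 0.000) m/s.
Velocity relative to ground = (2.000, 0.000) + (0.900, 0.000) = (2.900, 0.000) m/s.
Speed = |(2.900, 0.000)| = 2.900 m/s.

2.90 m/s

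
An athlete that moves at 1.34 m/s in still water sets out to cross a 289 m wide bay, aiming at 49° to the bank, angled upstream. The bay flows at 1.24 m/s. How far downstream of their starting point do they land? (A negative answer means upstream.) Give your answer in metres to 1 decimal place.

103.1 m

Perpendicular speed = 1.011 m/s; crossing time = 289 / 1.011 = 285.768 s.
Net downstream speed = 0.361 m/s.
Drift = 0.361 × 285.768 = 103.128 m (downstream).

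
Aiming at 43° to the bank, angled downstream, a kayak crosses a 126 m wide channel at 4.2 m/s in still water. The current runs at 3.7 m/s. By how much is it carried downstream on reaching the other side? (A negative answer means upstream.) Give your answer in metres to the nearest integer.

298 m

Perpendicular speed = 2.864 m/s; crossing time = 126 / 2.864 = 43.988 s.
Net downstream speed = 6.772 m/s.
Drift = 6.772 × 43.988 = 297.875 m (downstream).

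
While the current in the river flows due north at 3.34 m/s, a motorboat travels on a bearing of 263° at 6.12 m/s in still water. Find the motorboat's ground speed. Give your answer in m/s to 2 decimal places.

Taking east as x and north as y: velocity relative to the water = (-6.074, -0.746) m/s; the water relative to ground = (0.000, 3.340) m/s.
Velocity relative to ground = (-6.074, -0.746) + (0.000, 3.340) = (-6.074, 2.594) m/s.
Speed = |(-6.074, 2.594)| = 6.605 m/s.

6.61 m/s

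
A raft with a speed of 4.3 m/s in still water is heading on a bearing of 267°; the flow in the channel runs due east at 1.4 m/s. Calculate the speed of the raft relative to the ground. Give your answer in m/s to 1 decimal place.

2.9 m/s

Taking east as x and north as y: velocity relative to the water = (-4.294, -0.225) m/s; the water relative to ground = (1.400, 0.000) m/s.
Velocity relative to ground = (-4.294, -0.225) + (1.400, 0.000) = (-2.894, -0.225) m/s.
Speed = |(-2.894, -0.225)| = 2.903 m/s.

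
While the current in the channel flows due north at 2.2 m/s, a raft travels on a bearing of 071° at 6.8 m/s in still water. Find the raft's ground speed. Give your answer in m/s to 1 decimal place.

7.8 m/s

Taking east as x and north as y: velocity relative to the water = (6.430, 2.214) m/s; the water relative to ground = (0.000, 2.200) m/s.
Velocity relative to ground = (6.430, 2.214) + (0.000, 2.200) = (6.430, 4.414) m/s.
Speed = |(6.430, 4.414)| = 7.799 m/s.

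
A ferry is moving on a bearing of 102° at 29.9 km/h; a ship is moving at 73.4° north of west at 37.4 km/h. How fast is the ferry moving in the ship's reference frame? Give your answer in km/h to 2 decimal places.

57.99 km/h

Taking east as x and north as y: ferry velocity = (29.247, -6.217) km/h; ship velocity = (-10.685, 35.841) km/h.
Velocity of ferry relative to ship = (29.247, -6.217) − (-10.685, 35.841) = (39.931, -42.058) km/h.
Magnitude = |(39.931, -42.058)| = 57.995 km/h.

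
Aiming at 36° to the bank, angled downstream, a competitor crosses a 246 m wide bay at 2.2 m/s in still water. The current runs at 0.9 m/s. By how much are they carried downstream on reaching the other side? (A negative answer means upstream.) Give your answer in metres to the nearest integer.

510 m

Perpendicular speed = 1.293 m/s; crossing time = 246 / 1.293 = 190.236 s.
Net downstream speed = 2.680 m/s.
Drift = 2.680 × 190.236 = 509.803 m (downstream).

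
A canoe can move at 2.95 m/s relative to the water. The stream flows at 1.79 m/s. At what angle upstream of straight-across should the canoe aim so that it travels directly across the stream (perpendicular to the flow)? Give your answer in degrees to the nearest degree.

To cancel the current, the upstream component of the canoe's velocity must equal the flow: 2.95 sin θ = 1.79.
sin θ = 1.79 / 2.95 = 0.6068.
θ = arcsin(0.6068) = 37.357°.

37°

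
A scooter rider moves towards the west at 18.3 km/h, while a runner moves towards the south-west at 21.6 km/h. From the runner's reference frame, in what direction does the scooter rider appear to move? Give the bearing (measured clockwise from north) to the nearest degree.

349°

Taking east as x and north as y: scooter rider velocity = (-18.300, 0.000) km/h; runner velocity = (-15.274, -15.274) km/h.
Velocity of scooter rider relative to runner = (-18.300, 0.000) − (-15.274, -15.274) = (-3.026, 15.274) km/h.
Bearing = atan2(-3.03, 15.27) = 348.79° clockwise from north.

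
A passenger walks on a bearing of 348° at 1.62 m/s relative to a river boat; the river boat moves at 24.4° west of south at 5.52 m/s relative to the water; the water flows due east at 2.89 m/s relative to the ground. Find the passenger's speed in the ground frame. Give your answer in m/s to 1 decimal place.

3.5 m/s

In east/north components (m/s): passenger relative to river boat = (-0.337, 1.585); river boat relative to water = (-2.280, -5.027); water relative to ground = (2.890, 0.000).
Sum = (0.273, -3.442) m/s.
Speed = |(0.273, -3.442)| = 3.453 m/s.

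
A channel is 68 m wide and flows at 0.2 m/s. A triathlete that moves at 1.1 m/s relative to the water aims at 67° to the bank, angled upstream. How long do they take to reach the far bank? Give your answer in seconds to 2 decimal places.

The component of the triathlete's velocity perpendicular to the bank is 1.1 × sin 67° = 1.013 m/s.
The flow acts along the bank and has no component across it.
Time = 68 / 1.013 = 67.157 s.

67.16 s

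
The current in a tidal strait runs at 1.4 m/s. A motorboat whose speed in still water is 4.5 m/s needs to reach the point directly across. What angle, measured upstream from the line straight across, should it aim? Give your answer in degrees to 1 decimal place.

18.1°

To cancel the current, the upstream component of the motorboat's velocity must equal the flow: 4.5 sin θ = 1.4.
sin θ = 1.4 / 4.5 = 0.3111.
θ = arcsin(0.3111) = 18.126°.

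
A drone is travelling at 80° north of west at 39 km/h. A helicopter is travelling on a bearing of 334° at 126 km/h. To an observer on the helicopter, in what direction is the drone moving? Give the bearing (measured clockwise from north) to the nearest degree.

Taking east as x and north as y: drone velocity = (-6.772, 38.408) km/h; helicopter velocity = (-55.235, 113.248) km/h.
Velocity of drone relative to helicopter = (-6.772, 38.408) − (-55.235, 113.248) = (48.462, -74.841) km/h.
Bearing = atan2(48.46, -74.84) = 147.08° clockwise from north.

147°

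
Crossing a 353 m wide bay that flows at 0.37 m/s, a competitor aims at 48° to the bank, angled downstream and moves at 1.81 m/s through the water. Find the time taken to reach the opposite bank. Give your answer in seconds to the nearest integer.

262 s

The component of the competitor's velocity perpendicular to the bank is 1.81 × sin 48° = 1.345 m/s.
The current is parallel to the bank, so it does not affect the crossing time.
Time = 353 / 1.345 = 262.436 s.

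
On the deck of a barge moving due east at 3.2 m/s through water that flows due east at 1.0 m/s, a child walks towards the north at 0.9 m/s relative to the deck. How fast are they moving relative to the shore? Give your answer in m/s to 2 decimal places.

4.30 m/s

In east/north components (m/s): child relative to barge = (0.000, 0.900); barge relative to water = (3.200, 0.000); water relative to ground = (1.000, 0.000).
Sum = (4.200, 0.900) m/s.
Speed = |(4.200, 0.900)| = 4.295 m/s.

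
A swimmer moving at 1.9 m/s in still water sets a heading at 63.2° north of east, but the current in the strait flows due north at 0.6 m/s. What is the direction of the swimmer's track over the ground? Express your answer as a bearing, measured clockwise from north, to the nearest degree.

Taking east as x and north as y: velocity relative to the water = (0.857, 1.696) m/s; the water relative to ground = (0.000, 0.600) m/s.
Velocity relative to ground = (0.857, 1.696) + (0.000, 0.600) = (0.857, 2.296) m/s.
Bearing = atan2(0.86, 2.30) = 20.46° clockwise from north.

020°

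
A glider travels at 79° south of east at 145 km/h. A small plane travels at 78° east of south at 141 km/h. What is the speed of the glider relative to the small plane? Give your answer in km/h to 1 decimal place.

Taking east as x and north as y: glider velocity = (27.667, -142.336) km/h; small plane velocity = (137.919, -29.316) km/h.
Velocity of glider relative to small plane = (27.667, -142.336) − (137.919, -29.316) = (-110.252, -113.020) km/h.
Magnitude = |(-110.252, -113.020)| = 157.889 km/h.

157.9 km/h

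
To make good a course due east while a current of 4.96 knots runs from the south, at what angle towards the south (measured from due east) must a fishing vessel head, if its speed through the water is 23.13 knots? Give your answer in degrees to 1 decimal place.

The current pushes perpendicular to the desired track; the heading must have a component into the current equal to 4.96 knots: 23.13 sin θ = 4.96.
sin θ = 0.2144, so θ = 12.383°.

12.4°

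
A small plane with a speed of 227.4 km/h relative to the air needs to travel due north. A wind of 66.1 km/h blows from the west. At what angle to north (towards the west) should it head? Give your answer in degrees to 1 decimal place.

The wind pushes perpendicular to the desired track; the heading must have a component into the wind equal to 66.1 km/h: 227.4 sin θ = 66.1.
sin θ = 0.2907, so θ = 16.899°.

16.9°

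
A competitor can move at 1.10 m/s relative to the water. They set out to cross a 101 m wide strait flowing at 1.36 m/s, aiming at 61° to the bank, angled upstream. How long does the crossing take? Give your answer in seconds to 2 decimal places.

104.98 s

The component of the competitor's velocity perpendicular to the bank is 1.10 × sin 61° = 0.962 m/s.
The flow acts along the bank and has no component across it.
Time = 101 / 0.962 = 104.981 s.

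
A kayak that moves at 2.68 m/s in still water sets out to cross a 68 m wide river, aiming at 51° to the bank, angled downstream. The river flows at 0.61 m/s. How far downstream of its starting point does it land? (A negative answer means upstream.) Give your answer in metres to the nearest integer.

Perpendicular speed = 2.083 m/s; crossing time = 68 / 2.083 = 32.649 s.
Net downstream speed = 2.297 m/s.
Drift = 2.297 × 32.649 = 74.981 m (downstream).

75 m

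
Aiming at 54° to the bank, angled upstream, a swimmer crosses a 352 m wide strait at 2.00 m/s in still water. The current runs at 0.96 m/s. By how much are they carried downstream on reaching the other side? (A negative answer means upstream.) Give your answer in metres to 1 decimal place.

-46.9 m

Perpendicular speed = 1.618 m/s; crossing time = 352 / 1.618 = 217.548 s.
Net downstream speed = -0.216 m/s.
Drift = -0.216 × 217.548 = -46.897 m (upstream).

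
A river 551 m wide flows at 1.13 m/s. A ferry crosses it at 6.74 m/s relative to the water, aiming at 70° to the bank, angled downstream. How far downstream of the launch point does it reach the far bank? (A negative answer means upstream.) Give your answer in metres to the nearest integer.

299 m

Perpendicular speed = 6.334 m/s; crossing time = 551 / 6.334 = 86.997 s.
Net downstream speed = 3.435 m/s.
Drift = 3.435 × 86.997 = 298.855 m (downstream).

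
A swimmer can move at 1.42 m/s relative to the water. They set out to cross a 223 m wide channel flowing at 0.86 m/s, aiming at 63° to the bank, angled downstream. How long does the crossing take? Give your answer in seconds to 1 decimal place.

The component of the swimmer's velocity perpendicular to the bank is 1.42 × sin 63° = 1.265 m/s.
The flow acts along the bank and has no component across it.
Time = 223 / 1.265 = 176.253 s.

176.3 s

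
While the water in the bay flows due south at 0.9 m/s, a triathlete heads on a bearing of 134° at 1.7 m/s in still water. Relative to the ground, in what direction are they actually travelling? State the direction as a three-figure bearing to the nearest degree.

150°

Taking east as x and north as y: velocity relative to the water = (1.223, -1.181) m/s; the water relative to ground = (0.000, -0.900) m/s.
Velocity relative to ground = (1.223, -1.181) + (0.000, -0.900) = (1.223, -2.081) m/s.
Bearing = atan2(1.22, -2.08) = 149.56° clockwise from north.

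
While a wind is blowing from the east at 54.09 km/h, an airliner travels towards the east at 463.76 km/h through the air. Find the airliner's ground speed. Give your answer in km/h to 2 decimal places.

409.67 km/h

Taking east as x and north as y: velocity relative to the air = (463.760, 0.000) km/h; the air relative to ground = (-54.090, 0.000) km/h.
Velocity relative to ground = (463.760, 0.000) + (-54.090, 0.000) = (409.670, 0.000) km/h.
Speed = |(409.670, 0.000)| = 409.670 km/h.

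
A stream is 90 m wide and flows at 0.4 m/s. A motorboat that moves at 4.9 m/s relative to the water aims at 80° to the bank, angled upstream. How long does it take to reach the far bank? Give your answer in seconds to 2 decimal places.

The component of the motorboat's velocity perpendicular to the bank is 4.9 × sin 80° = 4.826 m/s.
Only the cross-stream component determines the crossing time; the current contributes nothing perpendicular to the bank.
Time = 90 / 4.826 = 18.651 s.

18.65 s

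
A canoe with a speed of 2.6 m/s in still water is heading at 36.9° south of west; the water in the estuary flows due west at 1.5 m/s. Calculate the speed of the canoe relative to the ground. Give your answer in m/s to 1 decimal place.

3.9 m/s

Taking east as x and north as y: velocity relative to the water = (-2.079, -1.561) m/s; the water relative to ground = (-1.500, 0.000) m/s.
Velocity relative to ground = (-2.079, -1.561) + (-1.500, 0.000) = (-3.579, -1.561) m/s.
Speed = |(-3.579, -1.561)| = 3.905 m/s.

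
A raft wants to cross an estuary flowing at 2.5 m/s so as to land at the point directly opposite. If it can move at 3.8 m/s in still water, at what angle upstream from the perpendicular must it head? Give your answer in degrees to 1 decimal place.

To cancel the current, the upstream component of the raft's velocity must equal the flow: 3.8 sin θ = 2.5.
sin θ = 2.5 / 3.8 = 0.6579.
θ = arcsin(0.6579) = 41.140°.

41.1°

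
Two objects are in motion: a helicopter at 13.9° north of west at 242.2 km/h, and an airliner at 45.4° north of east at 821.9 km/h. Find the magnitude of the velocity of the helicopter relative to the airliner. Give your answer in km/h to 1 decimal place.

968.2 km/h

Taking east as x and north as y: helicopter velocity = (-235.108, 58.183) km/h; airliner velocity = (577.100, 585.214) km/h.
Velocity of helicopter relative to airliner = (-235.108, 58.183) − (577.100, 585.214) = (-812.207, -527.031) km/h.
Magnitude = |(-812.207, -527.031)| = 968.216 km/h.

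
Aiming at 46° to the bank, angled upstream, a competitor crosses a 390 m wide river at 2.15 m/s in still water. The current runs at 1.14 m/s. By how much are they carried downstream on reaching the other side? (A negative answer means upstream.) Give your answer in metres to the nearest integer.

-89 m

Perpendicular speed = 1.547 m/s; crossing time = 390 / 1.547 = 252.169 s.
Net downstream speed = -0.354 m/s.
Drift = -0.354 × 252.169 = -89.146 m (upstream).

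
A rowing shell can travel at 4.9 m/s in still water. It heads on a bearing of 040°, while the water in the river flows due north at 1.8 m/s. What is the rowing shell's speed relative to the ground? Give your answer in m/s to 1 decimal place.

Taking east as x and north as y: velocity relative to the water = (3.150, 3.754) m/s; the water relative to ground = (0.000, 1.800) m/s.
Velocity relative to ground = (3.150, 3.754) + (0.000, 1.800) = (3.150, 5.554) m/s.
Speed = |(3.150, 5.554)| = 6.385 m/s.

6.4 m/s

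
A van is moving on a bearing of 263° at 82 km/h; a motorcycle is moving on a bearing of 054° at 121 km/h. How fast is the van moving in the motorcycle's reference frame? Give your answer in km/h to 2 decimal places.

196.78 km/h

Taking east as x and north as y: van velocity = (-81.389, -9.993) km/h; motorcycle velocity = (97.891, 71.122) km/h.
Velocity of van relative to motorcycle = (-81.389, -9.993) − (97.891, 71.122) = (-179.280, -81.115) km/h.
Magnitude = |(-179.280, -81.115)| = 196.776 km/h.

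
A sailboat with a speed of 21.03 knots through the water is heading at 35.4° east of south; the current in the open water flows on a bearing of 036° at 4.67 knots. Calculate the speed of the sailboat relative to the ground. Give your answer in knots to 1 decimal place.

20.0 knots

Taking east as x and north as y: velocity relative to the water = (12.182, -17.142) knots; the water relative to ground = (2.745, 3.778) knots.
Velocity relative to ground = (12.182, -17.142) + (2.745, 3.778) = (14.927, -13.364) knots.
Speed = |(14.927, -13.364)| = 20.035 knots.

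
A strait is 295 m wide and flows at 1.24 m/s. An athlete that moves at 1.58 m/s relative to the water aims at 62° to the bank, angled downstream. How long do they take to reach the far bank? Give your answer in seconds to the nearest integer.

The component of the athlete's velocity perpendicular to the bank is 1.58 × sin 62° = 1.395 m/s.
Only the cross-stream component determines the crossing time; the current contributes nothing perpendicular to the bank.
Time = 295 / 1.395 = 211.461 s.

211 s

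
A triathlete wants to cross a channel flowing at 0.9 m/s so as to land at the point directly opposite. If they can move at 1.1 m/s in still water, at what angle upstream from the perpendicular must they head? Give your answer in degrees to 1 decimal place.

54.9°

To cancel the current, the upstream component of the triathlete's velocity must equal the flow: 1.1 sin θ = 0.9.
sin θ = 0.9 / 1.1 = 0.8182.
θ = arcsin(0.8182) = 54.903°.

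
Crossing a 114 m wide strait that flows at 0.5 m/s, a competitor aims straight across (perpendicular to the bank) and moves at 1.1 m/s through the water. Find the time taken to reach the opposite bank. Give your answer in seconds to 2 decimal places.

103.64 s

The component of the competitor's velocity perpendicular to the bank is 1.1 m/s.
The current is parallel to the bank, so it does not affect the crossing time.
Time = 114 / 1.100 = 103.636 s.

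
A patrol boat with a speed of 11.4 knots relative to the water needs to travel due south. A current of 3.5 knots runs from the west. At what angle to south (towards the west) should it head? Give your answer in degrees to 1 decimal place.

The current pushes perpendicular to the desired track; the heading must have a component into the current equal to 3.5 knots: 11.4 sin θ = 3.5.
sin θ = 0.3070, so θ = 17.880°.

17.9°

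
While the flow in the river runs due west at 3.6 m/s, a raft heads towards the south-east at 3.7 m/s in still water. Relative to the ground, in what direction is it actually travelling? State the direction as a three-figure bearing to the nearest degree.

Taking east as x and north as y: velocity relative to the water = (2.616, -2.616) m/s; the water relative to ground = (-3.600, 0.000) m/s.
Velocity relative to ground = (2.616, -2.616) + (-3.600, 0.000) = (-0.984, -2.616) m/s.
Bearing = atan2(-0.98, -2.62) = 200.61° clockwise from north.

201°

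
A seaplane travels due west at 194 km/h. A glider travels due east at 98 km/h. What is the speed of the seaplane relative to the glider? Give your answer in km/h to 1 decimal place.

292.0 km/h

Taking east as x and north as y: seaplane velocity = (-194.000, 0.000) km/h; glider velocity = (98.000, 0.000) km/h.
Velocity of seaplane relative to glider = (-194.000, 0.000) − (98.000, 0.000) = (-292.000, 0.000) km/h.
Magnitude = |(-292.000, 0.000)| = 292.000 km/h.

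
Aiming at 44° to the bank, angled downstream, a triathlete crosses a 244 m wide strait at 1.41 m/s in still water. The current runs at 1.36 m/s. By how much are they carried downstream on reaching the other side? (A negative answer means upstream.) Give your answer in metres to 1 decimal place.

Perpendicular speed = 0.979 m/s; crossing time = 244 / 0.979 = 249.115 s.
Net downstream speed = 2.374 m/s.
Drift = 2.374 × 249.115 = 591.465 m (downstream).

591.5 m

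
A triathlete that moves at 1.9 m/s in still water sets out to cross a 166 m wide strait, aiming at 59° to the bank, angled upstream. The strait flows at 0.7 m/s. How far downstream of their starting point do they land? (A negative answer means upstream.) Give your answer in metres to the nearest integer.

-28 m

Perpendicular speed = 1.629 m/s; crossing time = 166 / 1.629 = 101.927 s.
Net downstream speed = -0.279 m/s.
Drift = -0.279 × 101.927 = -28.394 m (upstream).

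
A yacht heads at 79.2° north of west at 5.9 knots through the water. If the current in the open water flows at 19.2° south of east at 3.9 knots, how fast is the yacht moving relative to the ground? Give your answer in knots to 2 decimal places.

Taking east as x and north as y: velocity relative to the water = (-1.106, 5.795) knots; the water relative to ground = (3.683, -1.283) knots.
Velocity relative to ground = (-1.106, 5.795) + (3.683, -1.283) = (2.578, 4.513) knots.
Speed = |(2.578, 4.513)| = 5.197 knots.

5.20 knots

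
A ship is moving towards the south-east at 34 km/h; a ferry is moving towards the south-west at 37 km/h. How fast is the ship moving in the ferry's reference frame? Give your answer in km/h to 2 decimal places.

Taking east as x and north as y: ship velocity = (24.042, -24.042) km/h; ferry velocity = (-26.163, -26.163) km/h.
Velocity of ship relative to ferry = (24.042, -24.042) − (-26.163, -26.163) = (50.205, 2.121) km/h.
Magnitude = |(50.205, 2.121)| = 50.249 km/h.

50.25 km/h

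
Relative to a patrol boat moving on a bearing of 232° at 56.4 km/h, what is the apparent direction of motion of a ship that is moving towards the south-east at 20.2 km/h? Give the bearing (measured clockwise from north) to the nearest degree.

Taking east as x and north as y: ship velocity = (14.284, -14.284) km/h; patrol boat velocity = (-44.444, -34.723) km/h.
Velocity of ship relative to patrol boat = (14.284, -14.284) − (-44.444, -34.723) = (58.727, 20.440) km/h.
Bearing = atan2(58.73, 20.44) = 70.81° clockwise from north.

071°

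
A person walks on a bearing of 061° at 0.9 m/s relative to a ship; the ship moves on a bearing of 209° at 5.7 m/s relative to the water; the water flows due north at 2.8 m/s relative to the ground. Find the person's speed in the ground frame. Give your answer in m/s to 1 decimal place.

2.6 m/s

In east/north components (m/s): person relative to ship = (0.787, 0.436); ship relative to water = (-2.763, -4.985); water relative to ground = (0.000, 2.800).
Sum = (-1.976, -1.749) m/s.
Speed = |(-1.976, -1.749)| = 2.639 m/s.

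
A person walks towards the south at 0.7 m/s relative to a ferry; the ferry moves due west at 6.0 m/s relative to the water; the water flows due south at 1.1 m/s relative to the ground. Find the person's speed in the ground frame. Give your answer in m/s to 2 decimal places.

In east/north components (m/s): person relative to ferry = (0.000, -0.700); ferry relative to water = (-6.000, 0.000); water relative to ground = (0.000, -1.100).
Sum = (-6.000, -1.800) m/s.
Speed = |(-6.000, -1.800)| = 6.264 m/s.

6.26 m/s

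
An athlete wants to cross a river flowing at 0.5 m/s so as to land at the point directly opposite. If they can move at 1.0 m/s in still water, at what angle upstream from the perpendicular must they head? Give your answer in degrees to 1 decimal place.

To cancel the current, the upstream component of the athlete's velocity must equal the flow: 1.0 sin θ = 0.5.
sin θ = 0.5 / 1.0 = 0.5000.
θ = arcsin(0.5000) = 30.000°.

30.0°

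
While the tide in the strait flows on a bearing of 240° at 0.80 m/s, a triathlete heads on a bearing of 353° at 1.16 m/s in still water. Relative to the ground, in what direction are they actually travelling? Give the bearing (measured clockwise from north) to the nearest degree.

312°

Taking east as x and north as y: velocity relative to the water = (-0.141, 1.151) m/s; the water relative to ground = (-0.693, -0.400) m/s.
Velocity relative to ground = (-0.141, 1.151) + (-0.693, -0.400) = (-0.834, 0.751) m/s.
Bearing = atan2(-0.83, 0.75) = 312.01° clockwise from north.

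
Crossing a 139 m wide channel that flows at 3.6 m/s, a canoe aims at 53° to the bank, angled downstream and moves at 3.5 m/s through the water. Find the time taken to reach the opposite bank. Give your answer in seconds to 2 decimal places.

The component of the canoe's velocity perpendicular to the bank is 3.5 × sin 53° = 2.795 m/s.
Only the cross-stream component determines the crossing time; the current contributes nothing perpendicular to the bank.
Time = 139 / 2.795 = 49.728 s.

49.73 s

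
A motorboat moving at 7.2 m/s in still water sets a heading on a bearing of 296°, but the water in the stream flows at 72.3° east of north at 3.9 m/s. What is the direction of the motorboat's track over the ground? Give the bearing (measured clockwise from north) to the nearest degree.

Taking east as x and north as y: velocity relative to the water = (-6.471, 3.156) m/s; the water relative to ground = (3.715, 1.186) m/s.
Velocity relative to ground = (-6.471, 3.156) + (3.715, 1.186) = (-2.756, 4.342) m/s.
Bearing = atan2(-2.76, 4.34) = 327.60° clockwise from north.

328°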